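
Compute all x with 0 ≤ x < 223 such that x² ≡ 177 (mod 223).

Since 223 ≡ 3 (mod 4), a square root of 177 is 177^((223+1)/4) = 177^56 mod 223.
Repeated squaring: 177^2≡109, 177^4≡62, 177^8≡53, 177^16≡133, 177^32≡72 (mod 223).
177^56 = 177^(32+16+8) ≡ 203 (mod 223).
Check: 203² = 41209 ≡ 177 (mod 223). The two roots are 20 and 203.

20, 203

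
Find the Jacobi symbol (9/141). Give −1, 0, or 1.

0

Reciprocity: 9 ≡ 1 and 141 ≡ 1 (mod 4), so (9/141) = +(141/9).
Reduce top mod 9: now compute (6/9).
Pull out 2: since 9 ≡ 1 (mod 8), (2/9) = +1.
Reciprocity: 3 ≡ 3 and 9 ≡ 1 (mod 4), so (3/9) = +(9/3).
Reduce top mod 3: now compute (0/3).
Top reduces to 0: gcd > 1, so the symbol is 0.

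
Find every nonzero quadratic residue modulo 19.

1,4,5,6,7,9,11,16,17

Square k = 1,…,9 (k and 19−k give the same square):
1²=1, 2²=4, 3²=9, 4²=16, 5²≡6, 6²≡17, 7²≡11, 8²≡7, 9²≡5 (mod 19).
So the quadratic residues mod 19 are {1, 4, 5, 6, 7, 9, 11, 16, 17}.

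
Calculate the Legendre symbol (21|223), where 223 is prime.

-1

Euler's criterion: (21/223) ≡ 21^111 (mod 223).
21^2 ≡ 218 (mod 223)
21^4 ≡ 25 (mod 223)
21^8 ≡ 179 (mod 223)
21^16 ≡ 152 (mod 223)
21^32 ≡ 135 (mod 223)
21^64 ≡ 162 (mod 223)
21^111 = 21^(64+32+8+4+2+1) ≡ 222 (mod 223).
Result is 222 ≡ −1, so (21/223) = −1.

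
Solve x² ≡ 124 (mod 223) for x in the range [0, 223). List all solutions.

Since 223 ≡ 3 (mod 4), a square root of 124 is 124^((223+1)/4) = 124^56 mod 223.
Repeated squaring: 124^2≡212, 124^4≡121, 124^8≡146, 124^16≡131, 124^32≡213 (mod 223).
124^56 = 124^(32+16+8) ≡ 74 (mod 223).
Check: 74² = 5476 ≡ 124 (mod 223). The two roots are 74 and 149.

74, 149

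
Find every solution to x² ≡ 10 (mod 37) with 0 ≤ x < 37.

37 ≡ 1 (mod 4), so we find a root by search.
Trying successive values, 11² = 121 ≡ 10 (mod 37). The other root is 37 − 11 = 26.

11, 26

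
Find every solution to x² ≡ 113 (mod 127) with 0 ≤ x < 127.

Since 127 ≡ 3 (mod 4), a square root of 113 is 113^((127+1)/4) = 113^32 mod 127.
Repeated squaring: 113^2≡69, 113^4≡62, 113^8≡34, 113^16≡13, 113^32≡42 (mod 127).
113^32 = 113^(32) ≡ 42 (mod 127).
Check: 42² = 1764 ≡ 113 (mod 127). The two roots are 42 and 85.

42, 85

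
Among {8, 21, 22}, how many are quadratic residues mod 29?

1

(8/29) = -1 → non-residue.
(21/29) = -1 → non-residue.
(22/29) = +1 → QR.
Total quadratic residues among the 3: 1.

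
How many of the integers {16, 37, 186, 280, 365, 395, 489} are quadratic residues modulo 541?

(16/541) = +1 → QR.
(37/541) = -1 → non-residue.
(186/541) = -1 → non-residue.
(280/541) = -1 → non-residue.
(365/541) = -1 → non-residue.
(395/541) = +1 → QR.
(489/541) = -1 → non-residue.
Total quadratic residues among the 7: 2.

2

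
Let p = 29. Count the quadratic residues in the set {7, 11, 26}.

(7/29) = +1 → QR.
(11/29) = -1 → non-residue.
(26/29) = -1 → non-residue.
Total quadratic residues among the 3: 1.

1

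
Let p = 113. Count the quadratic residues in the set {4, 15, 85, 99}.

(4/113) = +1 → QR.
(15/113) = +1 → QR.
(85/113) = +1 → QR.
(99/113) = +1 → QR.
Total quadratic residues among the 4: 4.

4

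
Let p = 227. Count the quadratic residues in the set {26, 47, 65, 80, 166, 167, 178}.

(26/227) = +1 → QR.
(47/227) = +1 → QR.
(65/227) = +1 → QR.
(80/227) = -1 → non-residue.
(166/227) = +1 → QR.
(167/227) = +1 → QR.
(178/227) = -1 → non-residue.
Total quadratic residues among the 7: 5.

5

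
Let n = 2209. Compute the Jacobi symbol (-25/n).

First reduce: -25 ≡ 2184 (mod 2209).
Pull out 2^3: since 2209 ≡ 1 (mod 8), (2/2209) = +1, so (2/2209)^3 = +1.
Reciprocity: 273 ≡ 1 and 2209 ≡ 1 (mod 4), so (273/2209) = +(2209/273).
Reduce top mod 273: now compute (25/273).
Reciprocity: 25 ≡ 1 and 273 ≡ 1 (mod 4), so (25/273) = +(273/25).
Reduce top mod 25: now compute (23/25).
Reciprocity: 23 ≡ 3 and 25 ≡ 1 (mod 4), so (23/25) = +(25/23).
Reduce top mod 23: now compute (2/23).
Pull out 2: since 23 ≡ 7 (mod 8), (2/23) = +1.
Reached (1/23) = 1. Collecting the sign flips along the way, the symbol is +1.

1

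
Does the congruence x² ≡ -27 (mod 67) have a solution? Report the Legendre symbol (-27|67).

First reduce: -27 ≡ 40 (mod 67).
Pull out 2^3: since 67 ≡ 3 (mod 8), (2/67) = -1, so (2/67)^3 = -1.
Reciprocity: 5 ≡ 1 and 67 ≡ 3 (mod 4), so (5/67) = +(67/5).
Reduce top mod 5: now compute (2/5).
Pull out 2: since 5 ≡ 5 (mod 8), (2/5) = -1.
Reached (1/5) = 1. Collecting the sign flips along the way, the symbol is +1.

1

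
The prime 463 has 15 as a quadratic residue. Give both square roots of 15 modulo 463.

101, 362

Since 463 ≡ 3 (mod 4), a square root of 15 is 15^((463+1)/4) = 15^116 mod 463.
Repeated squaring: 15^2≡225, 15^4≡158, 15^8≡425, 15^16≡55, 15^32≡247, 15^64≡356 (mod 463).
15^116 = 15^(64+32+16+4) ≡ 362 (mod 463).
Check: 362² = 131044 ≡ 15 (mod 463). The two roots are 101 and 362.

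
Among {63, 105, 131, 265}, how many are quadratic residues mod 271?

2

(63/271) = +1 → QR.
(105/271) = -1 → non-residue.
(131/271) = -1 → non-residue.
(265/271) = +1 → QR.
Total quadratic residues among the 4: 2.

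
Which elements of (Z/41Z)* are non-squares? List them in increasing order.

Square k = 1,…,20 (k and 41−k give the same square):
1²=1, 2²=4, 3²=9, 4²=16, 5²=25, 6²=36, 7²≡8, 8²≡23, 9²≡40, 10²≡18, 11²≡39, 12²≡21, 13²≡5, 14²≡32, 15²≡20, 16²≡10, 17²≡2, 18²≡37, 19²≡33, 20²≡31 (mod 41).
The residues are {1, 2, 4, 5, 8, 9, 10, 16, 18, 20, 21, 23, 25, 31, 32, 33, 36, 37, 39, 40}; the non-residues are the remaining 20 nonzero classes.

3 6 7 11 12 13 14 15 17 19 22 24 26 27 28 29 30 34 35 38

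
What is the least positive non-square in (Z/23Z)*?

(2/23) = +1, so 2 is a residue.
(3/23) = +1, so 3 is a residue.
(4/23) = +1, so 4 is a residue.
(5/23) = −1, so 5 is the smallest positive non-residue mod 23.

5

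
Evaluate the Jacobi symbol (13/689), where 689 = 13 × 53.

Reciprocity: 13 ≡ 1 and 689 ≡ 1 (mod 4), so (13/689) = +(689/13).
Reduce top mod 13: now compute (0/13).
Top reduces to 0: gcd > 1, so the symbol is 0.

0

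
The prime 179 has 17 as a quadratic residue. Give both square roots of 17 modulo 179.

Since 179 ≡ 3 (mod 4), a square root of 17 is 17^((179+1)/4) = 17^45 mod 179.
Repeated squaring: 17^2≡110, 17^4≡107, 17^8≡172, 17^16≡49, 17^32≡74 (mod 179).
17^45 = 17^(32+8+4+1) ≡ 14 (mod 179).
Check: 14² = 196 ≡ 17 (mod 179). The two roots are 14 and 165.

14, 165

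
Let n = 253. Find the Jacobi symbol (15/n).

-1

Reciprocity: 15 ≡ 3 and 253 ≡ 1 (mod 4), so (15/253) = +(253/15).
Reduce top mod 15: now compute (13/15).
Reciprocity: 13 ≡ 1 and 15 ≡ 3 (mod 4), so (13/15) = +(15/13).
Reduce top mod 13: now compute (2/13).
Pull out 2: since 13 ≡ 5 (mod 8), (2/13) = -1.
Reached (1/13) = 1. Collecting the sign flips along the way, the symbol is -1.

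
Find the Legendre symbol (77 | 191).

1

Euler's criterion: (77/191) ≡ 77^95 (mod 191).
77^2 ≡ 8 (mod 191)
77^4 ≡ 64 (mod 191)
77^8 ≡ 85 (mod 191)
77^16 ≡ 158 (mod 191)
77^32 ≡ 134 (mod 191)
77^64 ≡ 2 (mod 191)
77^95 = 77^(64+16+8+4+2+1) ≡ 1 (mod 191).
Result is 1, so (77/191) = 1.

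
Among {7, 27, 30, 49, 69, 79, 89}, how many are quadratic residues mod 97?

(7/97) = -1 → non-residue.
(27/97) = +1 → QR.
(30/97) = -1 → non-residue.
(49/97) = +1 → QR.
(69/97) = -1 → non-residue.
(79/97) = +1 → QR.
(89/97) = +1 → QR.
Total quadratic residues among the 7: 4.

4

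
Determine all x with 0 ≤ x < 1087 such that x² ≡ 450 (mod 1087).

495, 592

Since 1087 ≡ 3 (mod 4), a square root of 450 is 450^((1087+1)/4) = 450^272 mod 1087.
Repeated squaring: 450^2≡318, 450^4≡33, 450^8≡2, 450^16≡4, 450^32≡16, 450^64≡256, 450^128≡316, 450^256≡939 (mod 1087).
450^272 = 450^(256+16) ≡ 495 (mod 1087).
Check: 495² = 245025 ≡ 450 (mod 1087). The two roots are 495 and 592.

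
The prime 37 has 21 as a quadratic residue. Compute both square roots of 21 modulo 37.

13, 24

37 ≡ 1 (mod 4), so we find a root by search.
Trying successive values, 13² = 169 ≡ 21 (mod 37). The other root is 37 − 13 = 24.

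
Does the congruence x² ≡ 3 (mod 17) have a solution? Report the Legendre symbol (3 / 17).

Reciprocity: 3 ≡ 3 and 17 ≡ 1 (mod 4), so (3/17) = +(17/3).
Reduce top mod 3: now compute (2/3).
Pull out 2: since 3 ≡ 3 (mod 8), (2/3) = -1.
Reached (1/3) = 1. Collecting the sign flips along the way, the symbol is -1.

-1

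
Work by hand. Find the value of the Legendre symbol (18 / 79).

1

Pull out 2: since 79 ≡ 7 (mod 8), (2/79) = +1.
Reciprocity: 9 ≡ 1 and 79 ≡ 3 (mod 4), so (9/79) = +(79/9).
Reduce top mod 9: now compute (7/9).
Reciprocity: 7 ≡ 3 and 9 ≡ 1 (mod 4), so (7/9) = +(9/7).
Reduce top mod 7: now compute (2/7).
Pull out 2: since 7 ≡ 7 (mod 8), (2/7) = +1.
Reached (1/7) = 1. Collecting the sign flips along the way, the symbol is +1.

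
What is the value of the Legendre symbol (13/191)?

Reciprocity: 13 ≡ 1 and 191 ≡ 3 (mod 4), so (13/191) = +(191/13).
Reduce top mod 13: now compute (9/13).
Reciprocity: 9 ≡ 1 and 13 ≡ 1 (mod 4), so (9/13) = +(13/9).
Reduce top mod 9: now compute (4/9).
Pull out 2^2: since 9 ≡ 1 (mod 8), (2/9) = +1, so (2/9)^2 = +1.
Reached (1/9) = 1. Collecting the sign flips along the way, the symbol is +1.

1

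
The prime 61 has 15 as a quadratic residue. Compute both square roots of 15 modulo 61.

61 ≡ 1 (mod 4), so we find a root by search.
Trying successive values, 25² = 625 ≡ 15 (mod 61). The other root is 61 − 25 = 36.

25, 36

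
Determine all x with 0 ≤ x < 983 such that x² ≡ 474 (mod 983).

Since 983 ≡ 3 (mod 4), a square root of 474 is 474^((983+1)/4) = 474^246 mod 983.
Repeated squaring: 474^2≡552, 474^4≡957, 474^8≡676, 474^16≡864, 474^32≡399, 474^64≡938, 474^128≡59 (mod 983).
474^246 = 474^(128+64+32+16+4+2) ≡ 556 (mod 983).
Check: 556² = 309136 ≡ 474 (mod 983). The two roots are 427 and 556.

427, 556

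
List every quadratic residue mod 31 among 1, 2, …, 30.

Square k = 1,…,15 (k and 31−k give the same square):
1²=1, 2²=4, 3²=9, 4²=16, 5²=25, 6²≡5, 7²≡18, 8²≡2, 9²≡19, 10²≡7, 11²≡28, 12²≡20, 13²≡14, 14²≡10, 15²≡8 (mod 31).
So the quadratic residues mod 31 are {1, 2, 4, 5, 7, 8, 9, 10, 14, 16, 18, 19, 20, 25, 28}.

1, 2, 4, 5, 7, 8, 9, 10, 14, 16, 18, 19, 20, 25, 28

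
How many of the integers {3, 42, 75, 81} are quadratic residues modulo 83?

(3/83) = +1 → QR.
(42/83) = -1 → non-residue.
(75/83) = +1 → QR.
(81/83) = +1 → QR.
Total quadratic residues among the 4: 3.

3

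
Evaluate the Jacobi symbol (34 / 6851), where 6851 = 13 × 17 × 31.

Pull out 2: since 6851 ≡ 3 (mod 8), (2/6851) = -1.
Reciprocity: 17 ≡ 1 and 6851 ≡ 3 (mod 4), so (17/6851) = +(6851/17).
Reduce top mod 17: now compute (0/17).
Top reduces to 0: gcd > 1, so the symbol is 0.

0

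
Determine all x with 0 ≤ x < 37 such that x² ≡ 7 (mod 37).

37 ≡ 1 (mod 4), so we find a root by search.
Trying successive values, 9² = 81 ≡ 7 (mod 37). The other root is 37 − 9 = 28.

9, 28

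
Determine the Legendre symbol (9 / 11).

Euler's criterion: (9/11) ≡ 9^5 (mod 11).
9^2 ≡ 4 (mod 11)
9^4 ≡ 5 (mod 11)
9^5 = 9^(4+1) ≡ 1 (mod 11).
Result is 1, so (9/11) = 1.

1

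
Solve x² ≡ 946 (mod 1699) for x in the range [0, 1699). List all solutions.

363, 1336

Since 1699 ≡ 3 (mod 4), a square root of 946 is 946^((1699+1)/4) = 946^425 mod 1699.
Repeated squaring: 946^2≡1242, 946^4≡1571, 946^8≡1093, 946^16≡252, 946^32≡641, 946^64≡1422, 946^128≡274, 946^256≡320 (mod 1699).
946^425 = 946^(256+128+32+8+1) ≡ 1336 (mod 1699).
Check: 1336² = 1784896 ≡ 946 (mod 1699). The two roots are 363 and 1336.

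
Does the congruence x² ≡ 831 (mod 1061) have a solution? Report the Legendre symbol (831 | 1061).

-1

Reciprocity: 831 ≡ 3 and 1061 ≡ 1 (mod 4), so (831/1061) = +(1061/831).
Reduce top mod 831: now compute (230/831).
Pull out 2: since 831 ≡ 7 (mod 8), (2/831) = +1.
Reciprocity: 115 ≡ 3 and 831 ≡ 3 (mod 4), so (115/831) = −(831/115).
Reduce top mod 115: now compute (26/115).
Pull out 2: since 115 ≡ 3 (mod 8), (2/115) = -1.
Reciprocity: 13 ≡ 1 and 115 ≡ 3 (mod 4), so (13/115) = +(115/13).
Reduce top mod 13: now compute (11/13).
Reciprocity: 11 ≡ 3 and 13 ≡ 1 (mod 4), so (11/13) = +(13/11).
Reduce top mod 11: now compute (2/11).
Pull out 2: since 11 ≡ 3 (mod 8), (2/11) = -1.
Reached (1/11) = 1. Collecting the sign flips along the way, the symbol is -1.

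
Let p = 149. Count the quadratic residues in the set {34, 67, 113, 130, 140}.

(34/149) = -1 → non-residue.
(67/149) = +1 → QR.
(113/149) = +1 → QR.
(130/149) = +1 → QR.
(140/149) = +1 → QR.
Total quadratic residues among the 5: 4.

4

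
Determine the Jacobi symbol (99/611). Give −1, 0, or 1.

Reciprocity: 99 ≡ 3 and 611 ≡ 3 (mod 4), so (99/611) = −(611/99).
Reduce top mod 99: now compute (17/99).
Reciprocity: 17 ≡ 1 and 99 ≡ 3 (mod 4), so (17/99) = +(99/17).
Reduce top mod 17: now compute (14/17).
Pull out 2: since 17 ≡ 1 (mod 8), (2/17) = +1.
Reciprocity: 7 ≡ 3 and 17 ≡ 1 (mod 4), so (7/17) = +(17/7).
Reduce top mod 7: now compute (3/7).
Reciprocity: 3 ≡ 3 and 7 ≡ 3 (mod 4), so (3/7) = −(7/3).
Reduce top mod 3: now compute (1/3).
Reached (1/3) = 1. Collecting the sign flips along the way, the symbol is +1.

1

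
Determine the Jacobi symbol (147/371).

Reciprocity: 147 ≡ 3 and 371 ≡ 3 (mod 4), so (147/371) = −(371/147).
Reduce top mod 147: now compute (77/147).
Reciprocity: 77 ≡ 1 and 147 ≡ 3 (mod 4), so (77/147) = +(147/77).
Reduce top mod 77: now compute (70/77).
Pull out 2: since 77 ≡ 5 (mod 8), (2/77) = -1.
Reciprocity: 35 ≡ 3 and 77 ≡ 1 (mod 4), so (35/77) = +(77/35).
Reduce top mod 35: now compute (7/35).
Reciprocity: 7 ≡ 3 and 35 ≡ 3 (mod 4), so (7/35) = −(35/7).
Reduce top mod 7: now compute (0/7).
Top reduces to 0: gcd > 1, so the symbol is 0.

0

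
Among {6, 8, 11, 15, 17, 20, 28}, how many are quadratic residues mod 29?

3

(6/29) = +1 → QR.
(8/29) = -1 → non-residue.
(11/29) = -1 → non-residue.
(15/29) = -1 → non-residue.
(17/29) = -1 → non-residue.
(20/29) = +1 → QR.
(28/29) = +1 → QR.
Total quadratic residues among the 7: 3.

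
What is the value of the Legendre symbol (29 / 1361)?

Reciprocity: 29 ≡ 1 and 1361 ≡ 1 (mod 4), so (29/1361) = +(1361/29).
Reduce top mod 29: now compute (27/29).
Reciprocity: 27 ≡ 3 and 29 ≡ 1 (mod 4), so (27/29) = +(29/27).
Reduce top mod 27: now compute (2/27).
Pull out 2: since 27 ≡ 3 (mod 8), (2/27) = -1.
Reached (1/27) = 1. Collecting the sign flips along the way, the symbol is -1.

-1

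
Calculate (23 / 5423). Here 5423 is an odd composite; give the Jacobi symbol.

Reciprocity: 23 ≡ 3 and 5423 ≡ 3 (mod 4), so (23/5423) = −(5423/23).
Reduce top mod 23: now compute (18/23).
Pull out 2: since 23 ≡ 7 (mod 8), (2/23) = +1.
Reciprocity: 9 ≡ 1 and 23 ≡ 3 (mod 4), so (9/23) = +(23/9).
Reduce top mod 9: now compute (5/9).
Reciprocity: 5 ≡ 1 and 9 ≡ 1 (mod 4), so (5/9) = +(9/5).
Reduce top mod 5: now compute (4/5).
Pull out 2^2: since 5 ≡ 5 (mod 8), (2/5) = -1, so (2/5)^2 = +1.
Reached (1/5) = 1. Collecting the sign flips along the way, the symbol is -1.

-1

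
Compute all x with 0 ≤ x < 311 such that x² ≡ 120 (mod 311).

149, 162

Since 311 ≡ 3 (mod 4), a square root of 120 is 120^((311+1)/4) = 120^78 mod 311.
Repeated squaring: 120^2≡94, 120^4≡128, 120^8≡212, 120^16≡160, 120^32≡98, 120^64≡274 (mod 311).
120^78 = 120^(64+8+4+2) ≡ 162 (mod 311).
Check: 162² = 26244 ≡ 120 (mod 311). The two roots are 149 and 162.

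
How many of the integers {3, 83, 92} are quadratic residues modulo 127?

(3/127) = -1 → non-residue.
(83/127) = -1 → non-residue.
(92/127) = -1 → non-residue.
Total quadratic residues among the 3: 0.

0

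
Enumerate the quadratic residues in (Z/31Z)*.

1, 2, 4, 5, 7, 8, 9, 10, 14, 16, 18, 19, 20, 25, 28

Square k = 1,…,15 (k and 31−k give the same square):
1²=1, 2²=4, 3²=9, 4²=16, 5²=25, 6²≡5, 7²≡18, 8²≡2, 9²≡19, 10²≡7, 11²≡28, 12²≡20, 13²≡14, 14²≡10, 15²≡8 (mod 31).
So the quadratic residues mod 31 are {1, 2, 4, 5, 7, 8, 9, 10, 14, 16, 18, 19, 20, 25, 28}.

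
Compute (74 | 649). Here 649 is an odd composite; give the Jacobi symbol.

-1

Pull out 2: since 649 ≡ 1 (mod 8), (2/649) = +1.
Reciprocity: 37 ≡ 1 and 649 ≡ 1 (mod 4), so (37/649) = +(649/37).
Reduce top mod 37: now compute (20/37).
Pull out 2^2: since 37 ≡ 5 (mod 8), (2/37) = -1, so (2/37)^2 = +1.
Reciprocity: 5 ≡ 1 and 37 ≡ 1 (mod 4), so (5/37) = +(37/5).
Reduce top mod 5: now compute (2/5).
Pull out 2: since 5 ≡ 5 (mod 8), (2/5) = -1.
Reached (1/5) = 1. Collecting the sign flips along the way, the symbol is -1.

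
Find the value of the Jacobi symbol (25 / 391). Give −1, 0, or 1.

Reciprocity: 25 ≡ 1 and 391 ≡ 3 (mod 4), so (25/391) = +(391/25).
Reduce top mod 25: now compute (16/25).
Pull out 2^4: since 25 ≡ 1 (mod 8), (2/25) = +1, so (2/25)^4 = +1.
Reached (1/25) = 1. Collecting the sign flips along the way, the symbol is +1.

1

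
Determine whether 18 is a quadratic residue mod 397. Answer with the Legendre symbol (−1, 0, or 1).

Pull out 2: since 397 ≡ 5 (mod 8), (2/397) = -1.
Reciprocity: 9 ≡ 1 and 397 ≡ 1 (mod 4), so (9/397) = +(397/9).
Reduce top mod 9: now compute (1/9).
Reached (1/9) = 1. Collecting the sign flips along the way, the symbol is -1.

-1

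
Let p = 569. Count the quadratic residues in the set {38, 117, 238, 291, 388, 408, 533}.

4

(38/569) = -1 → non-residue.
(117/569) = +1 → QR.
(238/569) = +1 → QR.
(291/569) = +1 → QR.
(388/569) = -1 → non-residue.
(408/569) = -1 → non-residue.
(533/569) = +1 → QR.
Total quadratic residues among the 7: 4.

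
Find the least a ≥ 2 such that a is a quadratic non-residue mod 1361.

(2/1361) = +1, so 2 is a residue.
(3/1361) = −1, so 3 is the smallest positive non-residue mod 1361.

3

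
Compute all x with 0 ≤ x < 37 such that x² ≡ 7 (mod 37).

9, 28

37 ≡ 1 (mod 4), so we find a root by search.
Trying successive values, 9² = 81 ≡ 7 (mod 37). The other root is 37 − 9 = 28.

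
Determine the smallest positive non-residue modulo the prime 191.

(2/191) = +1, so 2 is a residue.
(3/191) = +1, so 3 is a residue.
(4/191) = +1, so 4 is a residue.
(5/191) = +1, so 5 is a residue.
(6/191) = +1, so 6 is a residue.
(7/191) = −1, so 7 is the smallest positive non-residue mod 191.

7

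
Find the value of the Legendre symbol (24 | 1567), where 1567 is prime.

-1

Pull out 2^3: since 1567 ≡ 7 (mod 8), (2/1567) = +1, so (2/1567)^3 = +1.
Reciprocity: 3 ≡ 3 and 1567 ≡ 3 (mod 4), so (3/1567) = −(1567/3).
Reduce top mod 3: now compute (1/3).
Reached (1/3) = 1. Collecting the sign flips along the way, the symbol is -1.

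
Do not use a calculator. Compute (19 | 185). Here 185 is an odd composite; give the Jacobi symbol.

-1

Reciprocity: 19 ≡ 3 and 185 ≡ 1 (mod 4), so (19/185) = +(185/19).
Reduce top mod 19: now compute (14/19).
Pull out 2: since 19 ≡ 3 (mod 8), (2/19) = -1.
Reciprocity: 7 ≡ 3 and 19 ≡ 3 (mod 4), so (7/19) = −(19/7).
Reduce top mod 7: now compute (5/7).
Reciprocity: 5 ≡ 1 and 7 ≡ 3 (mod 4), so (5/7) = +(7/5).
Reduce top mod 5: now compute (2/5).
Pull out 2: since 5 ≡ 5 (mod 8), (2/5) = -1.
Reached (1/5) = 1. Collecting the sign flips along the way, the symbol is -1.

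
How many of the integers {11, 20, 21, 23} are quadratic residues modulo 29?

2

(11/29) = -1 → non-residue.
(20/29) = +1 → QR.
(21/29) = -1 → non-residue.
(23/29) = +1 → QR.
Total quadratic residues among the 4: 2.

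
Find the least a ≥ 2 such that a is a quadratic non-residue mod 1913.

(2/1913) = +1, so 2 is a residue.
(3/1913) = −1, so 3 is the smallest positive non-residue mod 1913.

3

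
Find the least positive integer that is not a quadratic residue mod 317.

(2/317) = −1, so 2 is the smallest positive non-residue mod 317.

2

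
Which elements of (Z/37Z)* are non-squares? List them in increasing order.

2,5,6,8,13,14,15,17,18,19,20,22,23,24,29,31,32,35

Square k = 1,…,18 (k and 37−k give the same square):
1²=1, 2²=4, 3²=9, 4²=16, 5²=25, 6²=36, 7²≡12, 8²≡27, 9²≡7, 10²≡26, 11²≡10, 12²≡33, 13²≡21, 14²≡11, 15²≡3, 16²≡34, 17²≡30, 18²≡28 (mod 37).
The residues are {1, 3, 4, 7, 9, 10, 11, 12, 16, 21, 25, 26, 27, 28, 30, 33, 34, 36}; the non-residues are the remaining 18 nonzero classes.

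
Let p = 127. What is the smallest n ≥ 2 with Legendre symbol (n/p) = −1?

(2/127) = +1, so 2 is a residue.
(3/127) = −1, so 3 is the smallest positive non-residue mod 127.

3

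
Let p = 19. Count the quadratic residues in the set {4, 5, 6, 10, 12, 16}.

(4/19) = +1 → QR.
(5/19) = +1 → QR.
(6/19) = +1 → QR.
(10/19) = -1 → non-residue.
(12/19) = -1 → non-residue.
(16/19) = +1 → QR.
Total quadratic residues among the 6: 4.

4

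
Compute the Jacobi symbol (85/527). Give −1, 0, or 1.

Reciprocity: 85 ≡ 1 and 527 ≡ 3 (mod 4), so (85/527) = +(527/85).
Reduce top mod 85: now compute (17/85).
Reciprocity: 17 ≡ 1 and 85 ≡ 1 (mod 4), so (17/85) = +(85/17).
Reduce top mod 17: now compute (0/17).
Top reduces to 0: gcd > 1, so the symbol is 0.

0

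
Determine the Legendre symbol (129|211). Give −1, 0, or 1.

Euler's criterion: (129/211) ≡ 129^105 (mod 211).
129^2 ≡ 183 (mod 211)
129^4 ≡ 151 (mod 211)
129^8 ≡ 13 (mod 211)
129^16 ≡ 169 (mod 211)
129^32 ≡ 76 (mod 211)
129^64 ≡ 79 (mod 211)
129^105 = 129^(64+32+8+1) ≡ 210 (mod 211).
Result is 210 ≡ −1, so (129/211) = −1.

-1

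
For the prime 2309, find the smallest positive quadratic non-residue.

(2/2309) = −1, so 2 is the smallest positive non-residue mod 2309.

2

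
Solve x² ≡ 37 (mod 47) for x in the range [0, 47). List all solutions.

15, 32

Since 47 ≡ 3 (mod 4), a square root of 37 is 37^((47+1)/4) = 37^12 mod 47.
Repeated squaring: 37^2≡6, 37^4≡36, 37^8≡27 (mod 47).
37^12 = 37^(8+4) ≡ 32 (mod 47).
Check: 32² = 1024 ≡ 37 (mod 47). The two roots are 15 and 32.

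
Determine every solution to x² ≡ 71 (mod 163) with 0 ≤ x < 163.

Since 163 ≡ 3 (mod 4), a square root of 71 is 71^((163+1)/4) = 71^41 mod 163.
Repeated squaring: 71^2≡151, 71^4≡144, 71^8≡35, 71^16≡84, 71^32≡47 (mod 163).
71^41 = 71^(32+8+1) ≡ 87 (mod 163).
Check: 87² = 7569 ≡ 71 (mod 163). The two roots are 76 and 87.

76, 87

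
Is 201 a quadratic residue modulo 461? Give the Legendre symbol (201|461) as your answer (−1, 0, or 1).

Reciprocity: 201 ≡ 1 and 461 ≡ 1 (mod 4), so (201/461) = +(461/201).
Reduce top mod 201: now compute (59/201).
Reciprocity: 59 ≡ 3 and 201 ≡ 1 (mod 4), so (59/201) = +(201/59).
Reduce top mod 59: now compute (24/59).
Pull out 2^3: since 59 ≡ 3 (mod 8), (2/59) = -1, so (2/59)^3 = -1.
Reciprocity: 3 ≡ 3 and 59 ≡ 3 (mod 4), so (3/59) = −(59/3).
Reduce top mod 3: now compute (2/3).
Pull out 2: since 3 ≡ 3 (mod 8), (2/3) = -1.
Reached (1/3) = 1. Collecting the sign flips along the way, the symbol is -1.

-1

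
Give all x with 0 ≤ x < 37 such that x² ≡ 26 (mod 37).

10, 27

37 ≡ 1 (mod 4), so we find a root by search.
Trying successive values, 10² = 100 ≡ 26 (mod 37). The other root is 37 − 10 = 27.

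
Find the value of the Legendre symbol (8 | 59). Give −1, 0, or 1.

-1

Pull out 2^3: since 59 ≡ 3 (mod 8), (2/59) = -1, so (2/59)^3 = -1.
Reached (1/59) = 1. Collecting the sign flips along the way, the symbol is -1.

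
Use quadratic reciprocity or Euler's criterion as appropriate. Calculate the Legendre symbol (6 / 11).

Euler's criterion: (6/11) ≡ 6^5 (mod 11).
6^2 ≡ 3 (mod 11)
6^4 ≡ 9 (mod 11)
6^5 = 6^(4+1) ≡ 10 (mod 11).
Result is 10 ≡ −1, so (6/11) = −1.

-1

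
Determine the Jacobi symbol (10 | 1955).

0

Pull out 2: since 1955 ≡ 3 (mod 8), (2/1955) = -1.
Reciprocity: 5 ≡ 1 and 1955 ≡ 3 (mod 4), so (5/1955) = +(1955/5).
Reduce top mod 5: now compute (0/5).
Top reduces to 0: gcd > 1, so the symbol is 0.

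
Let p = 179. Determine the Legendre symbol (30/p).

Euler's criterion: (30/179) ≡ 30^89 (mod 179).
30^2 ≡ 5 (mod 179)
30^4 ≡ 25 (mod 179)
30^8 ≡ 88 (mod 179)
30^16 ≡ 47 (mod 179)
30^32 ≡ 61 (mod 179)
30^64 ≡ 141 (mod 179)
30^89 = 30^(64+16+8+1) ≡ 178 (mod 179).
Result is 178 ≡ −1, so (30/179) = −1.

-1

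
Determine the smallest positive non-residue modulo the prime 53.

(2/53) = −1, so 2 is the smallest positive non-residue mod 53.

2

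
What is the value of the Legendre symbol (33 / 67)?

Euler's criterion: (33/67) ≡ 33^33 (mod 67).
33^2 ≡ 17 (mod 67)
33^4 ≡ 21 (mod 67)
33^8 ≡ 39 (mod 67)
33^16 ≡ 47 (mod 67)
33^32 ≡ 65 (mod 67)
33^33 = 33^(32+1) ≡ 1 (mod 67).
Result is 1, so (33/67) = 1.

1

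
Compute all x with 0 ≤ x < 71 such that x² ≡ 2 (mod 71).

Since 71 ≡ 3 (mod 4), a square root of 2 is 2^((71+1)/4) = 2^18 mod 71.
Repeated squaring: 2^2≡4, 2^4≡16, 2^8≡43, 2^16≡3 (mod 71).
2^18 = 2^(16+2) ≡ 12 (mod 71).
Check: 12² = 144 ≡ 2 (mod 71). The two roots are 12 and 59.

12, 59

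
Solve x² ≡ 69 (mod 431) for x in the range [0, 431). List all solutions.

86, 345

Since 431 ≡ 3 (mod 4), a square root of 69 is 69^((431+1)/4) = 69^108 mod 431.
Repeated squaring: 69^2≡20, 69^4≡400, 69^8≡99, 69^16≡319, 69^32≡45, 69^64≡301 (mod 431).
69^108 = 69^(64+32+8+4) ≡ 345 (mod 431).
Check: 345² = 119025 ≡ 69 (mod 431). The two roots are 86 and 345.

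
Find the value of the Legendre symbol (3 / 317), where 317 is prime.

-1

Reciprocity: 3 ≡ 3 and 317 ≡ 1 (mod 4), so (3/317) = +(317/3).
Reduce top mod 3: now compute (2/3).
Pull out 2: since 3 ≡ 3 (mod 8), (2/3) = -1.
Reached (1/3) = 1. Collecting the sign flips along the way, the symbol is -1.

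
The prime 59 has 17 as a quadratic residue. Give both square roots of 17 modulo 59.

28, 31

Since 59 ≡ 3 (mod 4), a square root of 17 is 17^((59+1)/4) = 17^15 mod 59.
Repeated squaring: 17^2≡53, 17^4≡36, 17^8≡57 (mod 59).
17^15 = 17^(8+4+2+1) ≡ 28 (mod 59).
Check: 28² = 784 ≡ 17 (mod 59). The two roots are 28 and 31.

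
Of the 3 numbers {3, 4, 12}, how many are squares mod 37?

3

(3/37) = +1 → QR.
(4/37) = +1 → QR.
(12/37) = +1 → QR.
Total quadratic residues among the 3: 3.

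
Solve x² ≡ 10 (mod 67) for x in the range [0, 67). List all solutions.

12, 55

Since 67 ≡ 3 (mod 4), a square root of 10 is 10^((67+1)/4) = 10^17 mod 67.
Repeated squaring: 10^2≡33, 10^4≡17, 10^8≡21, 10^16≡39 (mod 67).
10^17 = 10^(16+1) ≡ 55 (mod 67).
Check: 55² = 3025 ≡ 10 (mod 67). The two roots are 12 and 55.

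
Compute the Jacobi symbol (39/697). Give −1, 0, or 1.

-1

Reciprocity: 39 ≡ 3 and 697 ≡ 1 (mod 4), so (39/697) = +(697/39).
Reduce top mod 39: now compute (34/39).
Pull out 2: since 39 ≡ 7 (mod 8), (2/39) = +1.
Reciprocity: 17 ≡ 1 and 39 ≡ 3 (mod 4), so (17/39) = +(39/17).
Reduce top mod 17: now compute (5/17).
Reciprocity: 5 ≡ 1 and 17 ≡ 1 (mod 4), so (5/17) = +(17/5).
Reduce top mod 5: now compute (2/5).
Pull out 2: since 5 ≡ 5 (mod 8), (2/5) = -1.
Reached (1/5) = 1. Collecting the sign flips along the way, the symbol is -1.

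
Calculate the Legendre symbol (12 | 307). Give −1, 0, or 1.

-1

Euler's criterion: (12/307) ≡ 12^153 (mod 307).
12^2 ≡ 144 (mod 307)
12^4 ≡ 167 (mod 307)
12^8 ≡ 259 (mod 307)
12^16 ≡ 155 (mod 307)
12^32 ≡ 79 (mod 307)
12^64 ≡ 101 (mod 307)
12^128 ≡ 70 (mod 307)
12^153 = 12^(128+16+8+1) ≡ 306 (mod 307).
Result is 306 ≡ −1, so (12/307) = −1.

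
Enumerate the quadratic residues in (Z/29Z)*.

1 4 5 6 7 9 13 16 20 22 23 24 25 28

Square k = 1,…,14 (k and 29−k give the same square):
1²=1, 2²=4, 3²=9, 4²=16, 5²=25, 6²≡7, 7²≡20, 8²≡6, 9²≡23, 10²≡13, 11²≡5, 12²≡28, 13²≡24, 14²≡22 (mod 29).
So the quadratic residues mod 29 are {1, 4, 5, 6, 7, 9, 13, 16, 20, 22, 23, 24, 25, 28}.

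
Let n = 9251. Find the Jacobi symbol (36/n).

Pull out 2^2: since 9251 ≡ 3 (mod 8), (2/9251) = -1, so (2/9251)^2 = +1.
Reciprocity: 9 ≡ 1 and 9251 ≡ 3 (mod 4), so (9/9251) = +(9251/9).
Reduce top mod 9: now compute (8/9).
Pull out 2^3: since 9 ≡ 1 (mod 8), (2/9) = +1, so (2/9)^3 = +1.
Reached (1/9) = 1. Collecting the sign flips along the way, the symbol is +1.

1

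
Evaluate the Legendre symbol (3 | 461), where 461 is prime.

-1

Reciprocity: 3 ≡ 3 and 461 ≡ 1 (mod 4), so (3/461) = +(461/3).
Reduce top mod 3: now compute (2/3).
Pull out 2: since 3 ≡ 3 (mod 8), (2/3) = -1.
Reached (1/3) = 1. Collecting the sign flips along the way, the symbol is -1.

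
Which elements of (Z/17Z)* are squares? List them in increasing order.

Square k = 1,…,8 (k and 17−k give the same square):
1²=1, 2²=4, 3²=9, 4²=16, 5²≡8, 6²≡2, 7²≡15, 8²≡13 (mod 17).
So the quadratic residues mod 17 are {1, 2, 4, 8, 9, 13, 15, 16}.

1 2 4 8 9 13 15 16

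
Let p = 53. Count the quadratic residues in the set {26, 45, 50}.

(26/53) = -1 → non-residue.
(45/53) = -1 → non-residue.
(50/53) = -1 → non-residue.
Total quadratic residues among the 3: 0.

0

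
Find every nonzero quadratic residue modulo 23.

Square k = 1,…,11 (k and 23−k give the same square):
1²=1, 2²=4, 3²=9, 4²=16, 5²≡2, 6²≡13, 7²≡3, 8²≡18, 9²≡12, 10²≡8, 11²≡6 (mod 23).
So the quadratic residues mod 23 are {1, 2, 3, 4, 6, 8, 9, 12, 13, 16, 18}.

1, 2, 3, 4, 6, 8, 9, 12, 13, 16, 18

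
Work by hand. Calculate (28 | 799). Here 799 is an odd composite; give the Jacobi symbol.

-1

Pull out 2^2: since 799 ≡ 7 (mod 8), (2/799) = +1, so (2/799)^2 = +1.
Reciprocity: 7 ≡ 3 and 799 ≡ 3 (mod 4), so (7/799) = −(799/7).
Reduce top mod 7: now compute (1/7).
Reached (1/7) = 1. Collecting the sign flips along the way, the symbol is -1.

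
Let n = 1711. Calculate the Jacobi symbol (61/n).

Reciprocity: 61 ≡ 1 and 1711 ≡ 3 (mod 4), so (61/1711) = +(1711/61).
Reduce top mod 61: now compute (3/61).
Reciprocity: 3 ≡ 3 and 61 ≡ 1 (mod 4), so (3/61) = +(61/3).
Reduce top mod 3: now compute (1/3).
Reached (1/3) = 1. Collecting the sign flips along the way, the symbol is +1.

1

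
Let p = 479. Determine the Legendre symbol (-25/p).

Euler's criterion: (-25/479) ≡ 454^239 (mod 479).
454^2 ≡ 146 (mod 479)
454^4 ≡ 240 (mod 479)
454^8 ≡ 120 (mod 479)
454^16 ≡ 30 (mod 479)
454^32 ≡ 421 (mod 479)
454^64 ≡ 11 (mod 479)
454^128 ≡ 121 (mod 479)
454^239 = 454^(128+64+32+8+4+2+1) ≡ 478 (mod 479).
Result is 478 ≡ −1, so (-25/479) = −1.

-1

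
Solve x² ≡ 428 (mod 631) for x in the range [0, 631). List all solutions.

74, 557

Since 631 ≡ 3 (mod 4), a square root of 428 is 428^((631+1)/4) = 428^158 mod 631.
Repeated squaring: 428^2≡194, 428^4≡407, 428^8≡327, 428^16≡290, 428^32≡177, 428^64≡410, 428^128≡254 (mod 631).
428^158 = 428^(128+16+8+4+2) ≡ 557 (mod 631).
Check: 557² = 310249 ≡ 428 (mod 631). The two roots are 74 and 557.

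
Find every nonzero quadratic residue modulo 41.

Square k = 1,…,20 (k and 41−k give the same square):
1²=1, 2²=4, 3²=9, 4²=16, 5²=25, 6²=36, 7²≡8, 8²≡23, 9²≡40, 10²≡18, 11²≡39, 12²≡21, 13²≡5, 14²≡32, 15²≡20, 16²≡10, 17²≡2, 18²≡37, 19²≡33, 20²≡31 (mod 41).
So the quadratic residues mod 41 are {1, 2, 4, 5, 8, 9, 10, 16, 18, 20, 21, 23, 25, 31, 32, 33, 36, 37, 39, 40}.

1,2,4,5,8,9,10,16,18,20,21,23,25,31,32,33,36,37,39,40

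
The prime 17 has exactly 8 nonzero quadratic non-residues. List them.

Square k = 1,…,8 (k and 17−k give the same square):
1²=1, 2²=4, 3²=9, 4²=16, 5²≡8, 6²≡2, 7²≡15, 8²≡13 (mod 17).
The residues are {1, 2, 4, 8, 9, 13, 15, 16}; the non-residues are the remaining 8 nonzero classes.

3,5,6,7,10,11,12,14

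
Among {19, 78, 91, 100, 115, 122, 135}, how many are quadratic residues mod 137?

(19/137) = +1 → QR.
(78/137) = +1 → QR.
(91/137) = -1 → non-residue.
(100/137) = +1 → QR.
(115/137) = +1 → QR.
(122/137) = +1 → QR.
(135/137) = +1 → QR.
Total quadratic residues among the 7: 6.

6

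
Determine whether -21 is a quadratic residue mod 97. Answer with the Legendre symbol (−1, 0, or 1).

Euler's criterion: (-21/97) ≡ 76^48 (mod 97).
76^2 ≡ 53 (mod 97)
76^4 ≡ 93 (mod 97)
76^8 ≡ 16 (mod 97)
76^16 ≡ 62 (mod 97)
76^32 ≡ 61 (mod 97)
76^48 = 76^(32+16) ≡ 96 (mod 97).
Result is 96 ≡ −1, so (-21/97) = −1.

-1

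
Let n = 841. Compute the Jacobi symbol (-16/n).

1

First reduce: -16 ≡ 825 (mod 841).
Reciprocity: 825 ≡ 1 and 841 ≡ 1 (mod 4), so (825/841) = +(841/825).
Reduce top mod 825: now compute (16/825).
Pull out 2^4: since 825 ≡ 1 (mod 8), (2/825) = +1, so (2/825)^4 = +1.
Reached (1/825) = 1. Collecting the sign flips along the way, the symbol is +1.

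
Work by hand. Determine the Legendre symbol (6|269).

Pull out 2: since 269 ≡ 5 (mod 8), (2/269) = -1.
Reciprocity: 3 ≡ 3 and 269 ≡ 1 (mod 4), so (3/269) = +(269/3).
Reduce top mod 3: now compute (2/3).
Pull out 2: since 3 ≡ 3 (mod 8), (2/3) = -1.
Reached (1/3) = 1. Collecting the sign flips along the way, the symbol is +1.

1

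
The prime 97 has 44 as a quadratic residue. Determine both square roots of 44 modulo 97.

23, 74

97 ≡ 1 (mod 4), so we find a root by search.
Trying successive values, 23² = 529 ≡ 44 (mod 97). The other root is 97 − 23 = 74.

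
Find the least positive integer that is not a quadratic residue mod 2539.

2

(2/2539) = −1, so 2 is the smallest positive non-residue mod 2539.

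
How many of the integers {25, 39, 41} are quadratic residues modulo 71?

1

(25/71) = +1 → QR.
(39/71) = -1 → non-residue.
(41/71) = -1 → non-residue.
Total quadratic residues among the 3: 1.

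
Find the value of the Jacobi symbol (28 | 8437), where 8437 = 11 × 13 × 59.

Pull out 2^2: since 8437 ≡ 5 (mod 8), (2/8437) = -1, so (2/8437)^2 = +1.
Reciprocity: 7 ≡ 3 and 8437 ≡ 1 (mod 4), so (7/8437) = +(8437/7).
Reduce top mod 7: now compute (2/7).
Pull out 2: since 7 ≡ 7 (mod 8), (2/7) = +1.
Reached (1/7) = 1. Collecting the sign flips along the way, the symbol is +1.

1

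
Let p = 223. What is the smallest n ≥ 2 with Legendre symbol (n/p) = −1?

(2/223) = +1, so 2 is a residue.
(3/223) = −1, so 3 is the smallest positive non-residue mod 223.

3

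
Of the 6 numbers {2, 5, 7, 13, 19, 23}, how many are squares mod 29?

(2/29) = -1 → non-residue.
(5/29) = +1 → QR.
(7/29) = +1 → QR.
(13/29) = +1 → QR.
(19/29) = -1 → non-residue.
(23/29) = +1 → QR.
Total quadratic residues among the 6: 4.

4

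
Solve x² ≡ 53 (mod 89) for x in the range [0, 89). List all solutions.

89 ≡ 1 (mod 4), so we find a root by search.
Trying successive values, 26² = 676 ≡ 53 (mod 89). The other root is 89 − 26 = 63.

26, 63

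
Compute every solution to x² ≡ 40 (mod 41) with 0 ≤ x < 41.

41 ≡ 1 (mod 4), so we find a root by search.
Trying successive values, 9² = 81 ≡ 40 (mod 41). The other root is 41 − 9 = 32.

9, 32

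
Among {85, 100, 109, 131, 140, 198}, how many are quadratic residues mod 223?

(85/223) = -1 → non-residue.
(100/223) = +1 → QR.
(109/223) = +1 → QR.
(131/223) = +1 → QR.
(140/223) = -1 → non-residue.
(198/223) = -1 → non-residue.
Total quadratic residues among the 6: 3.

3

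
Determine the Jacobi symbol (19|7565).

Reciprocity: 19 ≡ 3 and 7565 ≡ 1 (mod 4), so (19/7565) = +(7565/19).
Reduce top mod 19: now compute (3/19).
Reciprocity: 3 ≡ 3 and 19 ≡ 3 (mod 4), so (3/19) = −(19/3).
Reduce top mod 3: now compute (1/3).
Reached (1/3) = 1. Collecting the sign flips along the way, the symbol is -1.

-1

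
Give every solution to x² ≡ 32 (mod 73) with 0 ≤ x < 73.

73 ≡ 1 (mod 4), so we find a root by search.
Trying successive values, 18² = 324 ≡ 32 (mod 73). The other root is 73 − 18 = 55.

18, 55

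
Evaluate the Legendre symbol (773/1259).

1

Reciprocity: 773 ≡ 1 and 1259 ≡ 3 (mod 4), so (773/1259) = +(1259/773).
Reduce top mod 773: now compute (486/773).
Pull out 2: since 773 ≡ 5 (mod 8), (2/773) = -1.
Reciprocity: 243 ≡ 3 and 773 ≡ 1 (mod 4), so (243/773) = +(773/243).
Reduce top mod 243: now compute (44/243).
Pull out 2^2: since 243 ≡ 3 (mod 8), (2/243) = -1, so (2/243)^2 = +1.
Reciprocity: 11 ≡ 3 and 243 ≡ 3 (mod 4), so (11/243) = −(243/11).
Reduce top mod 11: now compute (1/11).
Reached (1/11) = 1. Collecting the sign flips along the way, the symbol is +1.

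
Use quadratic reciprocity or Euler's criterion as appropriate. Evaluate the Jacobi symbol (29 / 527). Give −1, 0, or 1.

1

Reciprocity: 29 ≡ 1 and 527 ≡ 3 (mod 4), so (29/527) = +(527/29).
Reduce top mod 29: now compute (5/29).
Reciprocity: 5 ≡ 1 and 29 ≡ 1 (mod 4), so (5/29) = +(29/5).
Reduce top mod 5: now compute (4/5).
Pull out 2^2: since 5 ≡ 5 (mod 8), (2/5) = -1, so (2/5)^2 = +1.
Reached (1/5) = 1. Collecting the sign flips along the way, the symbol is +1.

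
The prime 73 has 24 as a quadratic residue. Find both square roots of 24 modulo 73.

73 ≡ 1 (mod 4), so we find a root by search.
Trying successive values, 30² = 900 ≡ 24 (mod 73). The other root is 73 − 30 = 43.

30, 43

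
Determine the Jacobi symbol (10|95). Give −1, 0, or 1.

Pull out 2: since 95 ≡ 7 (mod 8), (2/95) = +1.
Reciprocity: 5 ≡ 1 and 95 ≡ 3 (mod 4), so (5/95) = +(95/5).
Reduce top mod 5: now compute (0/5).
Top reduces to 0: gcd > 1, so the symbol is 0.

0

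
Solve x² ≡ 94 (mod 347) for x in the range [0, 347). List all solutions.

21, 326

Since 347 ≡ 3 (mod 4), a square root of 94 is 94^((347+1)/4) = 94^87 mod 347.
Repeated squaring: 94^2≡161, 94^4≡243, 94^8≡59, 94^16≡11, 94^32≡121, 94^64≡67 (mod 347).
94^87 = 94^(64+16+4+2+1) ≡ 326 (mod 347).
Check: 326² = 106276 ≡ 94 (mod 347). The two roots are 21 and 326.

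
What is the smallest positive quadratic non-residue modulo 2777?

(2/2777) = +1, so 2 is a residue.
(3/2777) = −1, so 3 is the smallest positive non-residue mod 2777.

3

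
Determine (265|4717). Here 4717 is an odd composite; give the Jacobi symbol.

Reciprocity: 265 ≡ 1 and 4717 ≡ 1 (mod 4), so (265/4717) = +(4717/265).
Reduce top mod 265: now compute (212/265).
Pull out 2^2: since 265 ≡ 1 (mod 8), (2/265) = +1, so (2/265)^2 = +1.
Reciprocity: 53 ≡ 1 and 265 ≡ 1 (mod 4), so (53/265) = +(265/53).
Reduce top mod 53: now compute (0/53).
Top reduces to 0: gcd > 1, so the symbol is 0.

0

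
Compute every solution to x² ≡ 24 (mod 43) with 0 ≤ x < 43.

14, 29

Since 43 ≡ 3 (mod 4), a square root of 24 is 24^((43+1)/4) = 24^11 mod 43.
Repeated squaring: 24^2≡17, 24^4≡31, 24^8≡15 (mod 43).
24^11 = 24^(8+2+1) ≡ 14 (mod 43).
Check: 14² = 196 ≡ 24 (mod 43). The two roots are 14 and 29.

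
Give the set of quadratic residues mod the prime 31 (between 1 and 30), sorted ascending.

Square k = 1,…,15 (k and 31−k give the same square):
1²=1, 2²=4, 3²=9, 4²=16, 5²=25, 6²≡5, 7²≡18, 8²≡2, 9²≡19, 10²≡7, 11²≡28, 12²≡20, 13²≡14, 14²≡10, 15²≡8 (mod 31).
So the quadratic residues mod 31 are {1, 2, 4, 5, 7, 8, 9, 10, 14, 16, 18, 19, 20, 25, 28}.

1 2 4 5 7 8 9 10 14 16 18 19 20 25 28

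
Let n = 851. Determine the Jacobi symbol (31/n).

Reciprocity: 31 ≡ 3 and 851 ≡ 3 (mod 4), so (31/851) = −(851/31).
Reduce top mod 31: now compute (14/31).
Pull out 2: since 31 ≡ 7 (mod 8), (2/31) = +1.
Reciprocity: 7 ≡ 3 and 31 ≡ 3 (mod 4), so (7/31) = −(31/7).
Reduce top mod 7: now compute (3/7).
Reciprocity: 3 ≡ 3 and 7 ≡ 3 (mod 4), so (3/7) = −(7/3).
Reduce top mod 3: now compute (1/3).
Reached (1/3) = 1. Collecting the sign flips along the way, the symbol is -1.

-1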